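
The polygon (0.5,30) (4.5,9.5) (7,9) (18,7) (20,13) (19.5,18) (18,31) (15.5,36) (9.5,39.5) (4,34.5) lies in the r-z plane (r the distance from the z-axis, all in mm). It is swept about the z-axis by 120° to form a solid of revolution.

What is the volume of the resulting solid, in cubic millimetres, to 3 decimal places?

Profile (r,z), 10 vertices: (0.5,30) (4.5,9.5) (7,9) (18,7) (20,13) (19.5,18) (18,31) (15.5,36) (9.5,39.5) (4,34.5)
edge 0: (0.5,30)→(4.5,9.5)  cross = 0.5·9.5 − 4.5·30 = -130.2500; (r_i+r_j)·cross = 5·-130.2500 = -651.2500
edge 1: (4.5,9.5)→(7,9)  cross = 4.5·9 − 7·9.5 = -26.0000; (r_i+r_j)·cross = 11.5·-26.0000 = -299.0000
edge 2: (7,9)→(18,7)  cross = 7·7 − 18·9 = -113.0000; (r_i+r_j)·cross = 25·-113.0000 = -2825.0000
edge 3: (18,7)→(20,13)  cross = 18·13 − 20·7 = 94.0000; (r_i+r_j)·cross = 38·94.0000 = 3572.0000
edge 4: (20,13)→(19.5,18)  cross = 20·18 − 19.5·13 = 106.5000; (r_i+r_j)·cross = 39.5·106.5000 = 4206.7500
edge 5: (19.5,18)→(18,31)  cross = 19.5·31 − 18·18 = 280.5000; (r_i+r_j)·cross = 37.5·280.5000 = 10518.7500
edge 6: (18,31)→(15.5,36)  cross = 18·36 − 15.5·31 = 167.5000; (r_i+r_j)·cross = 33.5·167.5000 = 5611.2500
edge 7: (15.5,36)→(9.5,39.5)  cross = 15.5·39.5 − 9.5·36 = 270.2500; (r_i+r_j)·cross = 25·270.2500 = 6756.2500
edge 8: (9.5,39.5)→(4,34.5)  cross = 9.5·34.5 − 4·39.5 = 169.7500; (r_i+r_j)·cross = 13.5·169.7500 = 2291.6250
edge 9: (4,34.5)→(0.5,30)  cross = 4·30 − 0.5·34.5 = 102.7500; (r_i+r_j)·cross = 4.5·102.7500 = 462.3750
Σcross = 922.0000 → A = |Σcross|/2 = 461.0000 mm²
Σ(r_i+r_j)·cross = 29643.7500 → first moment M = |Σ|/6 = 4940.6250
R_c = M/A = 4940.6250/461.0000 = 10.7172 mm
θ = 120° = 2.094395 rad
V = θ·R_c·A = 2.094395·10.7172·461.0000 = 10347.621 mm³

Volume = 10347.621 mm³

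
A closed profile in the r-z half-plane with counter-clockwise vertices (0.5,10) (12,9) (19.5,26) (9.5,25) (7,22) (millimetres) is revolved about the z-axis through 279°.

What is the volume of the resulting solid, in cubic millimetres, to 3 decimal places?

Volume = 8792.637 mm³

Profile (r,z), 5 vertices: (0.5,10) (12,9) (19.5,26) (9.5,25) (7,22)
edge 0: (0.5,10)→(12,9)  cross = 0.5·9 − 12·10 = -115.5000; (r_i+r_j)·cross = 12.5·-115.5000 = -1443.7500
edge 1: (12,9)→(19.5,26)  cross = 12·26 − 19.5·9 = 136.5000; (r_i+r_j)·cross = 31.5·136.5000 = 4299.7500
edge 2: (19.5,26)→(9.5,25)  cross = 19.5·25 − 9.5·26 = 240.5000; (r_i+r_j)·cross = 29·240.5000 = 6974.5000
edge 3: (9.5,25)→(7,22)  cross = 9.5·22 − 7·25 = 34.0000; (r_i+r_j)·cross = 16.5·34.0000 = 561.0000
edge 4: (7,22)→(0.5,10)  cross = 7·10 − 0.5·22 = 59.0000; (r_i+r_j)·cross = 7.5·59.0000 = 442.5000
Σcross = 354.5000 → A = |Σcross|/2 = 177.2500 mm²
Σ(r_i+r_j)·cross = 10834.0000 → first moment M = |Σ|/6 = 1805.6667
R_c = M/A = 1805.6667/177.2500 = 10.1871 mm
θ = 279° = 4.869469 rad
V = θ·R_c·A = 4.869469·10.1871·177.2500 = 8792.637 mm³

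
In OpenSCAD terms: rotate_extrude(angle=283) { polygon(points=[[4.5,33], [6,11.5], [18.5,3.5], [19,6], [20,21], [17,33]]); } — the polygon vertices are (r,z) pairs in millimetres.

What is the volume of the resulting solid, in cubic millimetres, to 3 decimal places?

Volume = 21729.547 mm³

Profile (r,z), 6 vertices: (4.5,33) (6,11.5) (18.5,3.5) (19,6) (20,21) (17,33)
edge 0: (4.5,33)→(6,11.5)  cross = 4.5·11.5 − 6·33 = -146.2500; (r_i+r_j)·cross = 10.5·-146.2500 = -1535.6250
edge 1: (6,11.5)→(18.5,3.5)  cross = 6·3.5 − 18.5·11.5 = -191.7500; (r_i+r_j)·cross = 24.5·-191.7500 = -4697.8750
edge 2: (18.5,3.5)→(19,6)  cross = 18.5·6 − 19·3.5 = 44.5000; (r_i+r_j)·cross = 37.5·44.5000 = 1668.7500
edge 3: (19,6)→(20,21)  cross = 19·21 − 20·6 = 279.0000; (r_i+r_j)·cross = 39·279.0000 = 10881.0000
edge 4: (20,21)→(17,33)  cross = 20·33 − 17·21 = 303.0000; (r_i+r_j)·cross = 37·303.0000 = 11211.0000
edge 5: (17,33)→(4.5,33)  cross = 17·33 − 4.5·33 = 412.5000; (r_i+r_j)·cross = 21.5·412.5000 = 8868.7500
Σcross = 701.0000 → A = |Σcross|/2 = 350.5000 mm²
Σ(r_i+r_j)·cross = 26396.0000 → first moment M = |Σ|/6 = 4399.3333
R_c = M/A = 4399.3333/350.5000 = 12.5516 mm
θ = 283° = 4.939282 rad
V = θ·R_c·A = 4.939282·12.5516·350.5000 = 21729.547 mm³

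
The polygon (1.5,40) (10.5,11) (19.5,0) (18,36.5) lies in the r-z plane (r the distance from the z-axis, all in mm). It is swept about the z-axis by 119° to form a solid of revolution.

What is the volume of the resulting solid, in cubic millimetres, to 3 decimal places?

Volume = 9826.012 mm³

Profile (r,z), 4 vertices: (1.5,40) (10.5,11) (19.5,0) (18,36.5)
edge 0: (1.5,40)→(10.5,11)  cross = 1.5·11 − 10.5·40 = -403.5000; (r_i+r_j)·cross = 12·-403.5000 = -4842.0000
edge 1: (10.5,11)→(19.5,0)  cross = 10.5·0 − 19.5·11 = -214.5000; (r_i+r_j)·cross = 30·-214.5000 = -6435.0000
edge 2: (19.5,0)→(18,36.5)  cross = 19.5·36.5 − 18·0 = 711.7500; (r_i+r_j)·cross = 37.5·711.7500 = 26690.6250
edge 3: (18,36.5)→(1.5,40)  cross = 18·40 − 1.5·36.5 = 665.2500; (r_i+r_j)·cross = 19.5·665.2500 = 12972.3750
Σcross = 759.0000 → A = |Σcross|/2 = 379.5000 mm²
Σ(r_i+r_j)·cross = 28386.0000 → first moment M = |Σ|/6 = 4731.0000
R_c = M/A = 4731.0000/379.5000 = 12.4664 mm
θ = 119° = 2.076942 rad
V = θ·R_c·A = 2.076942·12.4664·379.5000 = 9826.012 mm³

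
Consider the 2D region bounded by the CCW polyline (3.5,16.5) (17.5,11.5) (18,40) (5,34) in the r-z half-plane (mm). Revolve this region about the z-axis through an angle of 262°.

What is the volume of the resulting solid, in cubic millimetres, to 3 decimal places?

Volume = 16346.674 mm³

Profile (r,z), 4 vertices: (3.5,16.5) (17.5,11.5) (18,40) (5,34)
edge 0: (3.5,16.5)→(17.5,11.5)  cross = 3.5·11.5 − 17.5·16.5 = -248.5000; (r_i+r_j)·cross = 21·-248.5000 = -5218.5000
edge 1: (17.5,11.5)→(18,40)  cross = 17.5·40 − 18·11.5 = 493.0000; (r_i+r_j)·cross = 35.5·493.0000 = 17501.5000
edge 2: (18,40)→(5,34)  cross = 18·34 − 5·40 = 412.0000; (r_i+r_j)·cross = 23·412.0000 = 9476.0000
edge 3: (5,34)→(3.5,16.5)  cross = 5·16.5 − 3.5·34 = -36.5000; (r_i+r_j)·cross = 8.5·-36.5000 = -310.2500
Σcross = 620.0000 → A = |Σcross|/2 = 310.0000 mm²
Σ(r_i+r_j)·cross = 21448.7500 → first moment M = |Σ|/6 = 3574.7917
R_c = M/A = 3574.7917/310.0000 = 11.5316 mm
θ = 262° = 4.572763 rad
V = θ·R_c·A = 4.572763·11.5316·310.0000 = 16346.674 mm³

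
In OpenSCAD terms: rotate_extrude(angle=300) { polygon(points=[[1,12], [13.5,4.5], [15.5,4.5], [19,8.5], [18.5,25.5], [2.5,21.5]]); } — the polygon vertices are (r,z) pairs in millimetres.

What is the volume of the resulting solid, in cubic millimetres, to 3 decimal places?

Profile (r,z), 6 vertices: (1,12) (13.5,4.5) (15.5,4.5) (19,8.5) (18.5,25.5) (2.5,21.5)
edge 0: (1,12)→(13.5,4.5)  cross = 1·4.5 − 13.5·12 = -157.5000; (r_i+r_j)·cross = 14.5·-157.5000 = -2283.7500
edge 1: (13.5,4.5)→(15.5,4.5)  cross = 13.5·4.5 − 15.5·4.5 = -9.0000; (r_i+r_j)·cross = 29·-9.0000 = -261.0000
edge 2: (15.5,4.5)→(19,8.5)  cross = 15.5·8.5 − 19·4.5 = 46.2500; (r_i+r_j)·cross = 34.5·46.2500 = 1595.6250
edge 3: (19,8.5)→(18.5,25.5)  cross = 19·25.5 − 18.5·8.5 = 327.2500; (r_i+r_j)·cross = 37.5·327.2500 = 12271.8750
edge 4: (18.5,25.5)→(2.5,21.5)  cross = 18.5·21.5 − 2.5·25.5 = 334.0000; (r_i+r_j)·cross = 21·334.0000 = 7014.0000
edge 5: (2.5,21.5)→(1,12)  cross = 2.5·12 − 1·21.5 = 8.5000; (r_i+r_j)·cross = 3.5·8.5000 = 29.7500
Σcross = 549.5000 → A = |Σcross|/2 = 274.7500 mm²
Σ(r_i+r_j)·cross = 18366.5000 → first moment M = |Σ|/6 = 3061.0833
R_c = M/A = 3061.0833/274.7500 = 11.1413 mm
θ = 300° = 5.235988 rad
V = θ·R_c·A = 5.235988·11.1413·274.7500 = 16027.795 mm³

Volume = 16027.795 mm³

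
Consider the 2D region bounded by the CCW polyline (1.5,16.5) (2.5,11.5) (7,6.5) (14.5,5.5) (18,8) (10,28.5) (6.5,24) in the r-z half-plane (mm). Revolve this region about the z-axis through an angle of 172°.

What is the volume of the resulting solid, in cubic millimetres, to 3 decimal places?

Volume = 6126.450 mm³

Profile (r,z), 7 vertices: (1.5,16.5) (2.5,11.5) (7,6.5) (14.5,5.5) (18,8) (10,28.5) (6.5,24)
edge 0: (1.5,16.5)→(2.5,11.5)  cross = 1.5·11.5 − 2.5·16.5 = -24.0000; (r_i+r_j)·cross = 4·-24.0000 = -96.0000
edge 1: (2.5,11.5)→(7,6.5)  cross = 2.5·6.5 − 7·11.5 = -64.2500; (r_i+r_j)·cross = 9.5·-64.2500 = -610.3750
edge 2: (7,6.5)→(14.5,5.5)  cross = 7·5.5 − 14.5·6.5 = -55.7500; (r_i+r_j)·cross = 21.5·-55.7500 = -1198.6250
edge 3: (14.5,5.5)→(18,8)  cross = 14.5·8 − 18·5.5 = 17.0000; (r_i+r_j)·cross = 32.5·17.0000 = 552.5000
edge 4: (18,8)→(10,28.5)  cross = 18·28.5 − 10·8 = 433.0000; (r_i+r_j)·cross = 28·433.0000 = 12124.0000
edge 5: (10,28.5)→(6.5,24)  cross = 10·24 − 6.5·28.5 = 54.7500; (r_i+r_j)·cross = 16.5·54.7500 = 903.3750
edge 6: (6.5,24)→(1.5,16.5)  cross = 6.5·16.5 − 1.5·24 = 71.2500; (r_i+r_j)·cross = 8·71.2500 = 570.0000
Σcross = 432.0000 → A = |Σcross|/2 = 216.0000 mm²
Σ(r_i+r_j)·cross = 12244.8750 → first moment M = |Σ|/6 = 2040.8125
R_c = M/A = 2040.8125/216.0000 = 9.4482 mm
θ = 172° = 3.001966 rad
V = θ·R_c·A = 3.001966·9.4482·216.0000 = 6126.450 mm³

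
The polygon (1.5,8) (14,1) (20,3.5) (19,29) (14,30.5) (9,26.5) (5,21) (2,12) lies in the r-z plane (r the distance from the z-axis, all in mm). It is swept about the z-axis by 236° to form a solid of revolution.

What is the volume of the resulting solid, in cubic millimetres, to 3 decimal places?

Volume = 19328.128 mm³

Profile (r,z), 8 vertices: (1.5,8) (14,1) (20,3.5) (19,29) (14,30.5) (9,26.5) (5,21) (2,12)
edge 0: (1.5,8)→(14,1)  cross = 1.5·1 − 14·8 = -110.5000; (r_i+r_j)·cross = 15.5·-110.5000 = -1712.7500
edge 1: (14,1)→(20,3.5)  cross = 14·3.5 − 20·1 = 29.0000; (r_i+r_j)·cross = 34·29.0000 = 986.0000
edge 2: (20,3.5)→(19,29)  cross = 20·29 − 19·3.5 = 513.5000; (r_i+r_j)·cross = 39·513.5000 = 20026.5000
edge 3: (19,29)→(14,30.5)  cross = 19·30.5 − 14·29 = 173.5000; (r_i+r_j)·cross = 33·173.5000 = 5725.5000
edge 4: (14,30.5)→(9,26.5)  cross = 14·26.5 − 9·30.5 = 96.5000; (r_i+r_j)·cross = 23·96.5000 = 2219.5000
edge 5: (9,26.5)→(5,21)  cross = 9·21 − 5·26.5 = 56.5000; (r_i+r_j)·cross = 14·56.5000 = 791.0000
edge 6: (5,21)→(2,12)  cross = 5·12 − 2·21 = 18.0000; (r_i+r_j)·cross = 7·18.0000 = 126.0000
edge 7: (2,12)→(1.5,8)  cross = 2·8 − 1.5·12 = -2.0000; (r_i+r_j)·cross = 3.5·-2.0000 = -7.0000
Σcross = 774.5000 → A = |Σcross|/2 = 387.2500 mm²
Σ(r_i+r_j)·cross = 28154.7500 → first moment M = |Σ|/6 = 4692.4583
R_c = M/A = 4692.4583/387.2500 = 12.1174 mm
θ = 236° = 4.118977 rad
V = θ·R_c·A = 4.118977·12.1174·387.2500 = 19328.128 mm³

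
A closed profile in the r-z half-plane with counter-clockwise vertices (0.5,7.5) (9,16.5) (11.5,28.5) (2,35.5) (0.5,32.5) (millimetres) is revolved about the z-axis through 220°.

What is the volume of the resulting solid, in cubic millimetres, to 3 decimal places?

Volume = 3617.660 mm³

Profile (r,z), 5 vertices: (0.5,7.5) (9,16.5) (11.5,28.5) (2,35.5) (0.5,32.5)
edge 0: (0.5,7.5)→(9,16.5)  cross = 0.5·16.5 − 9·7.5 = -59.2500; (r_i+r_j)·cross = 9.5·-59.2500 = -562.8750
edge 1: (9,16.5)→(11.5,28.5)  cross = 9·28.5 − 11.5·16.5 = 66.7500; (r_i+r_j)·cross = 20.5·66.7500 = 1368.3750
edge 2: (11.5,28.5)→(2,35.5)  cross = 11.5·35.5 − 2·28.5 = 351.2500; (r_i+r_j)·cross = 13.5·351.2500 = 4741.8750
edge 3: (2,35.5)→(0.5,32.5)  cross = 2·32.5 − 0.5·35.5 = 47.2500; (r_i+r_j)·cross = 2.5·47.2500 = 118.1250
edge 4: (0.5,32.5)→(0.5,7.5)  cross = 0.5·7.5 − 0.5·32.5 = -12.5000; (r_i+r_j)·cross = 1·-12.5000 = -12.5000
Σcross = 393.5000 → A = |Σcross|/2 = 196.7500 mm²
Σ(r_i+r_j)·cross = 5653.0000 → first moment M = |Σ|/6 = 942.1667
R_c = M/A = 942.1667/196.7500 = 4.7886 mm
θ = 220° = 3.839724 rad
V = θ·R_c·A = 3.839724·4.7886·196.7500 = 3617.660 mm³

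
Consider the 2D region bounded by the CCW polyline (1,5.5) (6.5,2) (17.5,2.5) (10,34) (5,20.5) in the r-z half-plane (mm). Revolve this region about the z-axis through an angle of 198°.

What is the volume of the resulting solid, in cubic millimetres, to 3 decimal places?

Profile (r,z), 5 vertices: (1,5.5) (6.5,2) (17.5,2.5) (10,34) (5,20.5)
edge 0: (1,5.5)→(6.5,2)  cross = 1·2 − 6.5·5.5 = -33.7500; (r_i+r_j)·cross = 7.5·-33.7500 = -253.1250
edge 1: (6.5,2)→(17.5,2.5)  cross = 6.5·2.5 − 17.5·2 = -18.7500; (r_i+r_j)·cross = 24·-18.7500 = -450.0000
edge 2: (17.5,2.5)→(10,34)  cross = 17.5·34 − 10·2.5 = 570.0000; (r_i+r_j)·cross = 27.5·570.0000 = 15675.0000
edge 3: (10,34)→(5,20.5)  cross = 10·20.5 − 5·34 = 35.0000; (r_i+r_j)·cross = 15·35.0000 = 525.0000
edge 4: (5,20.5)→(1,5.5)  cross = 5·5.5 − 1·20.5 = 7.0000; (r_i+r_j)·cross = 6·7.0000 = 42.0000
Σcross = 559.5000 → A = |Σcross|/2 = 279.7500 mm²
Σ(r_i+r_j)·cross = 15538.8750 → first moment M = |Σ|/6 = 2589.8125
R_c = M/A = 2589.8125/279.7500 = 9.2576 mm
θ = 198° = 3.455752 rad
V = θ·R_c·A = 3.455752·9.2576·279.7500 = 8949.750 mm³

Volume = 8949.750 mm³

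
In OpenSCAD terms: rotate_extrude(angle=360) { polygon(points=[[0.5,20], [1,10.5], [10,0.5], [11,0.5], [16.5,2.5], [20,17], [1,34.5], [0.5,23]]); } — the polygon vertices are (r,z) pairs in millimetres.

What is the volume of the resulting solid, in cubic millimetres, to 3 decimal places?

Profile (r,z), 8 vertices: (0.5,20) (1,10.5) (10,0.5) (11,0.5) (16.5,2.5) (20,17) (1,34.5) (0.5,23)
edge 0: (0.5,20)→(1,10.5)  cross = 0.5·10.5 − 1·20 = -14.7500; (r_i+r_j)·cross = 1.5·-14.7500 = -22.1250
edge 1: (1,10.5)→(10,0.5)  cross = 1·0.5 − 10·10.5 = -104.5000; (r_i+r_j)·cross = 11·-104.5000 = -1149.5000
edge 2: (10,0.5)→(11,0.5)  cross = 10·0.5 − 11·0.5 = -0.5000; (r_i+r_j)·cross = 21·-0.5000 = -10.5000
edge 3: (11,0.5)→(16.5,2.5)  cross = 11·2.5 − 16.5·0.5 = 19.2500; (r_i+r_j)·cross = 27.5·19.2500 = 529.3750
edge 4: (16.5,2.5)→(20,17)  cross = 16.5·17 − 20·2.5 = 230.5000; (r_i+r_j)·cross = 36.5·230.5000 = 8413.2500
edge 5: (20,17)→(1,34.5)  cross = 20·34.5 − 1·17 = 673.0000; (r_i+r_j)·cross = 21·673.0000 = 14133.0000
edge 6: (1,34.5)→(0.5,23)  cross = 1·23 − 0.5·34.5 = 5.7500; (r_i+r_j)·cross = 1.5·5.7500 = 8.6250
edge 7: (0.5,23)→(0.5,20)  cross = 0.5·20 − 0.5·23 = -1.5000; (r_i+r_j)·cross = 1·-1.5000 = -1.5000
Σcross = 807.2500 → A = |Σcross|/2 = 403.6250 mm²
Σ(r_i+r_j)·cross = 21900.6250 → first moment M = |Σ|/6 = 3650.1042
R_c = M/A = 3650.1042/403.6250 = 9.0433 mm
θ = 360° = 6.283185 rad
V = θ·R_c·A = 6.283185·9.0433·403.6250 = 22934.281 mm³

Volume = 22934.281 mm³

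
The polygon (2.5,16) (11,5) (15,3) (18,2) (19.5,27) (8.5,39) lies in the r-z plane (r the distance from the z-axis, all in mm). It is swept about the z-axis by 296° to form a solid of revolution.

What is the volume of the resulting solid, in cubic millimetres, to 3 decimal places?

Volume = 24076.741 mm³

Profile (r,z), 6 vertices: (2.5,16) (11,5) (15,3) (18,2) (19.5,27) (8.5,39)
edge 0: (2.5,16)→(11,5)  cross = 2.5·5 − 11·16 = -163.5000; (r_i+r_j)·cross = 13.5·-163.5000 = -2207.2500
edge 1: (11,5)→(15,3)  cross = 11·3 − 15·5 = -42.0000; (r_i+r_j)·cross = 26·-42.0000 = -1092.0000
edge 2: (15,3)→(18,2)  cross = 15·2 − 18·3 = -24.0000; (r_i+r_j)·cross = 33·-24.0000 = -792.0000
edge 3: (18,2)→(19.5,27)  cross = 18·27 − 19.5·2 = 447.0000; (r_i+r_j)·cross = 37.5·447.0000 = 16762.5000
edge 4: (19.5,27)→(8.5,39)  cross = 19.5·39 − 8.5·27 = 531.0000; (r_i+r_j)·cross = 28·531.0000 = 14868.0000
edge 5: (8.5,39)→(2.5,16)  cross = 8.5·16 − 2.5·39 = 38.5000; (r_i+r_j)·cross = 11·38.5000 = 423.5000
Σcross = 787.0000 → A = |Σcross|/2 = 393.5000 mm²
Σ(r_i+r_j)·cross = 27962.7500 → first moment M = |Σ|/6 = 4660.4583
R_c = M/A = 4660.4583/393.5000 = 11.8436 mm
θ = 296° = 5.166175 rad
V = θ·R_c·A = 5.166175·11.8436·393.5000 = 24076.741 mm³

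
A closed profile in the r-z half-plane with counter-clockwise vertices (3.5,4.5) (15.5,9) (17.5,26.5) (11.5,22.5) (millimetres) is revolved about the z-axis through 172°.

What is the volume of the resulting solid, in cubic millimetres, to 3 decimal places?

Volume = 4906.464 mm³

Profile (r,z), 4 vertices: (3.5,4.5) (15.5,9) (17.5,26.5) (11.5,22.5)
edge 0: (3.5,4.5)→(15.5,9)  cross = 3.5·9 − 15.5·4.5 = -38.2500; (r_i+r_j)·cross = 19·-38.2500 = -726.7500
edge 1: (15.5,9)→(17.5,26.5)  cross = 15.5·26.5 − 17.5·9 = 253.2500; (r_i+r_j)·cross = 33·253.2500 = 8357.2500
edge 2: (17.5,26.5)→(11.5,22.5)  cross = 17.5·22.5 − 11.5·26.5 = 89.0000; (r_i+r_j)·cross = 29·89.0000 = 2581.0000
edge 3: (11.5,22.5)→(3.5,4.5)  cross = 11.5·4.5 − 3.5·22.5 = -27.0000; (r_i+r_j)·cross = 15·-27.0000 = -405.0000
Σcross = 277.0000 → A = |Σcross|/2 = 138.5000 mm²
Σ(r_i+r_j)·cross = 9806.5000 → first moment M = |Σ|/6 = 1634.4167
R_c = M/A = 1634.4167/138.5000 = 11.8008 mm
θ = 172° = 3.001966 rad
V = θ·R_c·A = 3.001966·11.8008·138.5000 = 4906.464 mm³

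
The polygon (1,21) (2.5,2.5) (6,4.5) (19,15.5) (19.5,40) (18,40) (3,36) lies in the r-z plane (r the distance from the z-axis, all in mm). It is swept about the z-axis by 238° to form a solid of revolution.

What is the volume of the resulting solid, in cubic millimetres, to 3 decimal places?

Profile (r,z), 7 vertices: (1,21) (2.5,2.5) (6,4.5) (19,15.5) (19.5,40) (18,40) (3,36)
edge 0: (1,21)→(2.5,2.5)  cross = 1·2.5 − 2.5·21 = -50.0000; (r_i+r_j)·cross = 3.5·-50.0000 = -175.0000
edge 1: (2.5,2.5)→(6,4.5)  cross = 2.5·4.5 − 6·2.5 = -3.7500; (r_i+r_j)·cross = 8.5·-3.7500 = -31.8750
edge 2: (6,4.5)→(19,15.5)  cross = 6·15.5 − 19·4.5 = 7.5000; (r_i+r_j)·cross = 25·7.5000 = 187.5000
edge 3: (19,15.5)→(19.5,40)  cross = 19·40 − 19.5·15.5 = 457.7500; (r_i+r_j)·cross = 38.5·457.7500 = 17623.3750
edge 4: (19.5,40)→(18,40)  cross = 19.5·40 − 18·40 = 60.0000; (r_i+r_j)·cross = 37.5·60.0000 = 2250.0000
edge 5: (18,40)→(3,36)  cross = 18·36 − 3·40 = 528.0000; (r_i+r_j)·cross = 21·528.0000 = 11088.0000
edge 6: (3,36)→(1,21)  cross = 3·21 − 1·36 = 27.0000; (r_i+r_j)·cross = 4·27.0000 = 108.0000
Σcross = 1026.5000 → A = |Σcross|/2 = 513.2500 mm²
Σ(r_i+r_j)·cross = 31050.0000 → first moment M = |Σ|/6 = 5175.0000
R_c = M/A = 5175.0000/513.2500 = 10.0828 mm
θ = 238° = 4.153884 rad
V = θ·R_c·A = 4.153884·10.0828·513.2500 = 21496.348 mm³

Volume = 21496.348 mm³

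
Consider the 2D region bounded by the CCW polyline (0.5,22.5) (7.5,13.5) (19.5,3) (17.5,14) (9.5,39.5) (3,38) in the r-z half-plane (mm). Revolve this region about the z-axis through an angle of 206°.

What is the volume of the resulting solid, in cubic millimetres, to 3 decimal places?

Profile (r,z), 6 vertices: (0.5,22.5) (7.5,13.5) (19.5,3) (17.5,14) (9.5,39.5) (3,38)
edge 0: (0.5,22.5)→(7.5,13.5)  cross = 0.5·13.5 − 7.5·22.5 = -162.0000; (r_i+r_j)·cross = 8·-162.0000 = -1296.0000
edge 1: (7.5,13.5)→(19.5,3)  cross = 7.5·3 − 19.5·13.5 = -240.7500; (r_i+r_j)·cross = 27·-240.7500 = -6500.2500
edge 2: (19.5,3)→(17.5,14)  cross = 19.5·14 − 17.5·3 = 220.5000; (r_i+r_j)·cross = 37·220.5000 = 8158.5000
edge 3: (17.5,14)→(9.5,39.5)  cross = 17.5·39.5 − 9.5·14 = 558.2500; (r_i+r_j)·cross = 27·558.2500 = 15072.7500
edge 4: (9.5,39.5)→(3,38)  cross = 9.5·38 − 3·39.5 = 242.5000; (r_i+r_j)·cross = 12.5·242.5000 = 3031.2500
edge 5: (3,38)→(0.5,22.5)  cross = 3·22.5 − 0.5·38 = 48.5000; (r_i+r_j)·cross = 3.5·48.5000 = 169.7500
Σcross = 667.0000 → A = |Σcross|/2 = 333.5000 mm²
Σ(r_i+r_j)·cross = 18636.0000 → first moment M = |Σ|/6 = 3106.0000
R_c = M/A = 3106.0000/333.5000 = 9.3133 mm
θ = 206° = 3.595378 rad
V = θ·R_c·A = 3.595378·9.3133·333.5000 = 11167.245 mm³

Volume = 11167.245 mm³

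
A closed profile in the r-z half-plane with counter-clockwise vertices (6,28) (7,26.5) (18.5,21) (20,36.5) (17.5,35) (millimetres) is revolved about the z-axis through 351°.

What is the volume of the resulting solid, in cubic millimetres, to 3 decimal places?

Profile (r,z), 5 vertices: (6,28) (7,26.5) (18.5,21) (20,36.5) (17.5,35)
edge 0: (6,28)→(7,26.5)  cross = 6·26.5 − 7·28 = -37.0000; (r_i+r_j)·cross = 13·-37.0000 = -481.0000
edge 1: (7,26.5)→(18.5,21)  cross = 7·21 − 18.5·26.5 = -343.2500; (r_i+r_j)·cross = 25.5·-343.2500 = -8752.8750
edge 2: (18.5,21)→(20,36.5)  cross = 18.5·36.5 − 20·21 = 255.2500; (r_i+r_j)·cross = 38.5·255.2500 = 9827.1250
edge 3: (20,36.5)→(17.5,35)  cross = 20·35 − 17.5·36.5 = 61.2500; (r_i+r_j)·cross = 37.5·61.2500 = 2296.8750
edge 4: (17.5,35)→(6,28)  cross = 17.5·28 − 6·35 = 280.0000; (r_i+r_j)·cross = 23.5·280.0000 = 6580.0000
Σcross = 216.2500 → A = |Σcross|/2 = 108.1250 mm²
Σ(r_i+r_j)·cross = 9470.1250 → first moment M = |Σ|/6 = 1578.3542
R_c = M/A = 1578.3542/108.1250 = 14.5975 mm
θ = 351° = 6.126106 rad
V = θ·R_c·A = 6.126106·14.5975·108.1250 = 9669.164 mm³

Volume = 9669.164 mm³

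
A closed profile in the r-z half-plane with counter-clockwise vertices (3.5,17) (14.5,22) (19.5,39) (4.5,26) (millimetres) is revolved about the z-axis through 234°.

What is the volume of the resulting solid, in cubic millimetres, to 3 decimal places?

Volume = 6418.797 mm³

Profile (r,z), 4 vertices: (3.5,17) (14.5,22) (19.5,39) (4.5,26)
edge 0: (3.5,17)→(14.5,22)  cross = 3.5·22 − 14.5·17 = -169.5000; (r_i+r_j)·cross = 18·-169.5000 = -3051.0000
edge 1: (14.5,22)→(19.5,39)  cross = 14.5·39 − 19.5·22 = 136.5000; (r_i+r_j)·cross = 34·136.5000 = 4641.0000
edge 2: (19.5,39)→(4.5,26)  cross = 19.5·26 − 4.5·39 = 331.5000; (r_i+r_j)·cross = 24·331.5000 = 7956.0000
edge 3: (4.5,26)→(3.5,17)  cross = 4.5·17 − 3.5·26 = -14.5000; (r_i+r_j)·cross = 8·-14.5000 = -116.0000
Σcross = 284.0000 → A = |Σcross|/2 = 142.0000 mm²
Σ(r_i+r_j)·cross = 9430.0000 → first moment M = |Σ|/6 = 1571.6667
R_c = M/A = 1571.6667/142.0000 = 11.0681 mm
θ = 234° = 4.084070 rad
V = θ·R_c·A = 4.084070·11.0681·142.0000 = 6418.797 mm³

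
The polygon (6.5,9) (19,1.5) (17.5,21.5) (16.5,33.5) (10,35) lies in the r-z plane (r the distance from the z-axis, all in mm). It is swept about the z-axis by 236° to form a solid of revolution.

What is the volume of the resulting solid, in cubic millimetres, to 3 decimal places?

Profile (r,z), 5 vertices: (6.5,9) (19,1.5) (17.5,21.5) (16.5,33.5) (10,35)
edge 0: (6.5,9)→(19,1.5)  cross = 6.5·1.5 − 19·9 = -161.2500; (r_i+r_j)·cross = 25.5·-161.2500 = -4111.8750
edge 1: (19,1.5)→(17.5,21.5)  cross = 19·21.5 − 17.5·1.5 = 382.2500; (r_i+r_j)·cross = 36.5·382.2500 = 13952.1250
edge 2: (17.5,21.5)→(16.5,33.5)  cross = 17.5·33.5 − 16.5·21.5 = 231.5000; (r_i+r_j)·cross = 34·231.5000 = 7871.0000
edge 3: (16.5,33.5)→(10,35)  cross = 16.5·35 − 10·33.5 = 242.5000; (r_i+r_j)·cross = 26.5·242.5000 = 6426.2500
edge 4: (10,35)→(6.5,9)  cross = 10·9 − 6.5·35 = -137.5000; (r_i+r_j)·cross = 16.5·-137.5000 = -2268.7500
Σcross = 557.5000 → A = |Σcross|/2 = 278.7500 mm²
Σ(r_i+r_j)·cross = 21868.7500 → first moment M = |Σ|/6 = 3644.7917
R_c = M/A = 3644.7917/278.7500 = 13.0755 mm
θ = 236° = 4.118977 rad
V = θ·R_c·A = 4.118977·13.0755·278.7500 = 15012.813 mm³

Volume = 15012.813 mm³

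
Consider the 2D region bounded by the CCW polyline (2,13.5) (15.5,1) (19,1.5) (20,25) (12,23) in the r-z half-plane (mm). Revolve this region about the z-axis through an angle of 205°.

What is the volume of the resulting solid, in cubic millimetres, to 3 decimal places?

Volume = 12295.390 mm³

Profile (r,z), 5 vertices: (2,13.5) (15.5,1) (19,1.5) (20,25) (12,23)
edge 0: (2,13.5)→(15.5,1)  cross = 2·1 − 15.5·13.5 = -207.2500; (r_i+r_j)·cross = 17.5·-207.2500 = -3626.8750
edge 1: (15.5,1)→(19,1.5)  cross = 15.5·1.5 − 19·1 = 4.2500; (r_i+r_j)·cross = 34.5·4.2500 = 146.6250
edge 2: (19,1.5)→(20,25)  cross = 19·25 − 20·1.5 = 445.0000; (r_i+r_j)·cross = 39·445.0000 = 17355.0000
edge 3: (20,25)→(12,23)  cross = 20·23 − 12·25 = 160.0000; (r_i+r_j)·cross = 32·160.0000 = 5120.0000
edge 4: (12,23)→(2,13.5)  cross = 12·13.5 − 2·23 = 116.0000; (r_i+r_j)·cross = 14·116.0000 = 1624.0000
Σcross = 518.0000 → A = |Σcross|/2 = 259.0000 mm²
Σ(r_i+r_j)·cross = 20618.7500 → first moment M = |Σ|/6 = 3436.4583
R_c = M/A = 3436.4583/259.0000 = 13.2682 mm
θ = 205° = 3.577925 rad
V = θ·R_c·A = 3.577925·13.2682·259.0000 = 12295.390 mm³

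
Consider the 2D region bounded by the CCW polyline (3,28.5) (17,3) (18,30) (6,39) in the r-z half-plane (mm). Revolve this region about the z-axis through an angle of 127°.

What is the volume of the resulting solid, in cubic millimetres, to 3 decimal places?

Profile (r,z), 4 vertices: (3,28.5) (17,3) (18,30) (6,39)
edge 0: (3,28.5)→(17,3)  cross = 3·3 − 17·28.5 = -475.5000; (r_i+r_j)·cross = 20·-475.5000 = -9510.0000
edge 1: (17,3)→(18,30)  cross = 17·30 − 18·3 = 456.0000; (r_i+r_j)·cross = 35·456.0000 = 15960.0000
edge 2: (18,30)→(6,39)  cross = 18·39 − 6·30 = 522.0000; (r_i+r_j)·cross = 24·522.0000 = 12528.0000
edge 3: (6,39)→(3,28.5)  cross = 6·28.5 − 3·39 = 54.0000; (r_i+r_j)·cross = 9·54.0000 = 486.0000
Σcross = 556.5000 → A = |Σcross|/2 = 278.2500 mm²
Σ(r_i+r_j)·cross = 19464.0000 → first moment M = |Σ|/6 = 3244.0000
R_c = M/A = 3244.0000/278.2500 = 11.6586 mm
θ = 127° = 2.216568 rad
V = θ·R_c·A = 2.216568·11.6586·278.2500 = 7190.547 mm³

Volume = 7190.547 mm³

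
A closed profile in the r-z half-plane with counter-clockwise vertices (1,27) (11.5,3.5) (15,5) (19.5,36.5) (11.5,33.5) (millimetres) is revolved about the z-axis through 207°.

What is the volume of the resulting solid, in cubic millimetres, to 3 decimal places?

Profile (r,z), 5 vertices: (1,27) (11.5,3.5) (15,5) (19.5,36.5) (11.5,33.5)
edge 0: (1,27)→(11.5,3.5)  cross = 1·3.5 − 11.5·27 = -307.0000; (r_i+r_j)·cross = 12.5·-307.0000 = -3837.5000
edge 1: (11.5,3.5)→(15,5)  cross = 11.5·5 − 15·3.5 = 5.0000; (r_i+r_j)·cross = 26.5·5.0000 = 132.5000
edge 2: (15,5)→(19.5,36.5)  cross = 15·36.5 − 19.5·5 = 450.0000; (r_i+r_j)·cross = 34.5·450.0000 = 15525.0000
edge 3: (19.5,36.5)→(11.5,33.5)  cross = 19.5·33.5 − 11.5·36.5 = 233.5000; (r_i+r_j)·cross = 31·233.5000 = 7238.5000
edge 4: (11.5,33.5)→(1,27)  cross = 11.5·27 − 1·33.5 = 277.0000; (r_i+r_j)·cross = 12.5·277.0000 = 3462.5000
Σcross = 658.5000 → A = |Σcross|/2 = 329.2500 mm²
Σ(r_i+r_j)·cross = 22521.0000 → first moment M = |Σ|/6 = 3753.5000
R_c = M/A = 3753.5000/329.2500 = 11.4002 mm
θ = 207° = 3.612832 rad
V = θ·R_c·A = 3.612832·11.4002·329.2500 = 13560.763 mm³

Volume = 13560.763 mm³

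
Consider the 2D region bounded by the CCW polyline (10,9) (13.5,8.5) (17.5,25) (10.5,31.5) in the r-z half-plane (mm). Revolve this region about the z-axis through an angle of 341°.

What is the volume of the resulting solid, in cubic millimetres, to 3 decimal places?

Volume = 8489.175 mm³

Profile (r,z), 4 vertices: (10,9) (13.5,8.5) (17.5,25) (10.5,31.5)
edge 0: (10,9)→(13.5,8.5)  cross = 10·8.5 − 13.5·9 = -36.5000; (r_i+r_j)·cross = 23.5·-36.5000 = -857.7500
edge 1: (13.5,8.5)→(17.5,25)  cross = 13.5·25 − 17.5·8.5 = 188.7500; (r_i+r_j)·cross = 31·188.7500 = 5851.2500
edge 2: (17.5,25)→(10.5,31.5)  cross = 17.5·31.5 − 10.5·25 = 288.7500; (r_i+r_j)·cross = 28·288.7500 = 8085.0000
edge 3: (10.5,31.5)→(10,9)  cross = 10.5·9 − 10·31.5 = -220.5000; (r_i+r_j)·cross = 20.5·-220.5000 = -4520.2500
Σcross = 220.5000 → A = |Σcross|/2 = 110.2500 mm²
Σ(r_i+r_j)·cross = 8558.2500 → first moment M = |Σ|/6 = 1426.3750
R_c = M/A = 1426.3750/110.2500 = 12.9376 mm
θ = 341° = 5.951573 rad
V = θ·R_c·A = 5.951573·12.9376·110.2500 = 8489.175 mm³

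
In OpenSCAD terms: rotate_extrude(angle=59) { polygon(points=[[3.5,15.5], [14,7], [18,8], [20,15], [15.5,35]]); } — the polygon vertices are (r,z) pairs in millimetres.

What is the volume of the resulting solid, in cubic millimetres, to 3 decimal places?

Profile (r,z), 5 vertices: (3.5,15.5) (14,7) (18,8) (20,15) (15.5,35)
edge 0: (3.5,15.5)→(14,7)  cross = 3.5·7 − 14·15.5 = -192.5000; (r_i+r_j)·cross = 17.5·-192.5000 = -3368.7500
edge 1: (14,7)→(18,8)  cross = 14·8 − 18·7 = -14.0000; (r_i+r_j)·cross = 32·-14.0000 = -448.0000
edge 2: (18,8)→(20,15)  cross = 18·15 − 20·8 = 110.0000; (r_i+r_j)·cross = 38·110.0000 = 4180.0000
edge 3: (20,15)→(15.5,35)  cross = 20·35 − 15.5·15 = 467.5000; (r_i+r_j)·cross = 35.5·467.5000 = 16596.2500
edge 4: (15.5,35)→(3.5,15.5)  cross = 15.5·15.5 − 3.5·35 = 117.7500; (r_i+r_j)·cross = 19·117.7500 = 2237.2500
Σcross = 488.7500 → A = |Σcross|/2 = 244.3750 mm²
Σ(r_i+r_j)·cross = 19196.7500 → first moment M = |Σ|/6 = 3199.4583
R_c = M/A = 3199.4583/244.3750 = 13.0924 mm
θ = 59° = 1.029744 rad
V = θ·R_c·A = 1.029744·13.0924·244.3750 = 3294.624 mm³

Volume = 3294.624 mm³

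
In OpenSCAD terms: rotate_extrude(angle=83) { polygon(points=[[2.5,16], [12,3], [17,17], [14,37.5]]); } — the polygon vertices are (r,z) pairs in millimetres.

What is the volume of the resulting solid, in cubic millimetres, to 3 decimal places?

Profile (r,z), 4 vertices: (2.5,16) (12,3) (17,17) (14,37.5)
edge 0: (2.5,16)→(12,3)  cross = 2.5·3 − 12·16 = -184.5000; (r_i+r_j)·cross = 14.5·-184.5000 = -2675.2500
edge 1: (12,3)→(17,17)  cross = 12·17 − 17·3 = 153.0000; (r_i+r_j)·cross = 29·153.0000 = 4437.0000
edge 2: (17,17)→(14,37.5)  cross = 17·37.5 − 14·17 = 399.5000; (r_i+r_j)·cross = 31·399.5000 = 12384.5000
edge 3: (14,37.5)→(2.5,16)  cross = 14·16 − 2.5·37.5 = 130.2500; (r_i+r_j)·cross = 16.5·130.2500 = 2149.1250
Σcross = 498.2500 → A = |Σcross|/2 = 249.1250 mm²
Σ(r_i+r_j)·cross = 16295.3750 → first moment M = |Σ|/6 = 2715.8958
R_c = M/A = 2715.8958/249.1250 = 10.9017 mm
θ = 83° = 1.448623 rad
V = θ·R_c·A = 1.448623·10.9017·249.1250 = 3934.310 mm³

Volume = 3934.310 mm³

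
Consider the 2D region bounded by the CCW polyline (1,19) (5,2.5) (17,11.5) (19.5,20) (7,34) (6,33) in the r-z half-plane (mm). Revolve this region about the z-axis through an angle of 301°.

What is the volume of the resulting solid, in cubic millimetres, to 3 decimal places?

Profile (r,z), 6 vertices: (1,19) (5,2.5) (17,11.5) (19.5,20) (7,34) (6,33)
edge 0: (1,19)→(5,2.5)  cross = 1·2.5 − 5·19 = -92.5000; (r_i+r_j)·cross = 6·-92.5000 = -555.0000
edge 1: (5,2.5)→(17,11.5)  cross = 5·11.5 − 17·2.5 = 15.0000; (r_i+r_j)·cross = 22·15.0000 = 330.0000
edge 2: (17,11.5)→(19.5,20)  cross = 17·20 − 19.5·11.5 = 115.7500; (r_i+r_j)·cross = 36.5·115.7500 = 4224.8750
edge 3: (19.5,20)→(7,34)  cross = 19.5·34 − 7·20 = 523.0000; (r_i+r_j)·cross = 26.5·523.0000 = 13859.5000
edge 4: (7,34)→(6,33)  cross = 7·33 − 6·34 = 27.0000; (r_i+r_j)·cross = 13·27.0000 = 351.0000
edge 5: (6,33)→(1,19)  cross = 6·19 − 1·33 = 81.0000; (r_i+r_j)·cross = 7·81.0000 = 567.0000
Σcross = 669.2500 → A = |Σcross|/2 = 334.6250 mm²
Σ(r_i+r_j)·cross = 18777.3750 → first moment M = |Σ|/6 = 3129.5625
R_c = M/A = 3129.5625/334.6250 = 9.3524 mm
θ = 301° = 5.253441 rad
V = θ·R_c·A = 5.253441·9.3524·334.6250 = 16440.972 mm³

Volume = 16440.972 mm³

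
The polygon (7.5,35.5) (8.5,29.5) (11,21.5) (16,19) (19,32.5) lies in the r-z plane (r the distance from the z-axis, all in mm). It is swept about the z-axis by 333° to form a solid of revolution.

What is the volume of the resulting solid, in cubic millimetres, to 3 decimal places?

Volume = 8991.808 mm³

Profile (r,z), 5 vertices: (7.5,35.5) (8.5,29.5) (11,21.5) (16,19) (19,32.5)
edge 0: (7.5,35.5)→(8.5,29.5)  cross = 7.5·29.5 − 8.5·35.5 = -80.5000; (r_i+r_j)·cross = 16·-80.5000 = -1288.0000
edge 1: (8.5,29.5)→(11,21.5)  cross = 8.5·21.5 − 11·29.5 = -141.7500; (r_i+r_j)·cross = 19.5·-141.7500 = -2764.1250
edge 2: (11,21.5)→(16,19)  cross = 11·19 − 16·21.5 = -135.0000; (r_i+r_j)·cross = 27·-135.0000 = -3645.0000
edge 3: (16,19)→(19,32.5)  cross = 16·32.5 − 19·19 = 159.0000; (r_i+r_j)·cross = 35·159.0000 = 5565.0000
edge 4: (19,32.5)→(7.5,35.5)  cross = 19·35.5 − 7.5·32.5 = 430.7500; (r_i+r_j)·cross = 26.5·430.7500 = 11414.8750
Σcross = 232.5000 → A = |Σcross|/2 = 116.2500 mm²
Σ(r_i+r_j)·cross = 9282.7500 → first moment M = |Σ|/6 = 1547.1250
R_c = M/A = 1547.1250/116.2500 = 13.3086 mm
θ = 333° = 5.811946 rad
V = θ·R_c·A = 5.811946·13.3086·116.2500 = 8991.808 mm³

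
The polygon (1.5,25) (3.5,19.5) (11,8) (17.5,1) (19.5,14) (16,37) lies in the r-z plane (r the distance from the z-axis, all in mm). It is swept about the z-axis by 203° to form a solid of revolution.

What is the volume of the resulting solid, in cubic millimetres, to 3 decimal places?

Profile (r,z), 6 vertices: (1.5,25) (3.5,19.5) (11,8) (17.5,1) (19.5,14) (16,37)
edge 0: (1.5,25)→(3.5,19.5)  cross = 1.5·19.5 − 3.5·25 = -58.2500; (r_i+r_j)·cross = 5·-58.2500 = -291.2500
edge 1: (3.5,19.5)→(11,8)  cross = 3.5·8 − 11·19.5 = -186.5000; (r_i+r_j)·cross = 14.5·-186.5000 = -2704.2500
edge 2: (11,8)→(17.5,1)  cross = 11·1 − 17.5·8 = -129.0000; (r_i+r_j)·cross = 28.5·-129.0000 = -3676.5000
edge 3: (17.5,1)→(19.5,14)  cross = 17.5·14 − 19.5·1 = 225.5000; (r_i+r_j)·cross = 37·225.5000 = 8343.5000
edge 4: (19.5,14)→(16,37)  cross = 19.5·37 − 16·14 = 497.5000; (r_i+r_j)·cross = 35.5·497.5000 = 17661.2500
edge 5: (16,37)→(1.5,25)  cross = 16·25 − 1.5·37 = 344.5000; (r_i+r_j)·cross = 17.5·344.5000 = 6028.7500
Σcross = 693.7500 → A = |Σcross|/2 = 346.8750 mm²
Σ(r_i+r_j)·cross = 25361.5000 → first moment M = |Σ|/6 = 4226.9167
R_c = M/A = 4226.9167/346.8750 = 12.1857 mm
θ = 203° = 3.543018 rad
V = θ·R_c·A = 3.543018·12.1857·346.8750 = 14976.043 mm³

Volume = 14976.043 mm³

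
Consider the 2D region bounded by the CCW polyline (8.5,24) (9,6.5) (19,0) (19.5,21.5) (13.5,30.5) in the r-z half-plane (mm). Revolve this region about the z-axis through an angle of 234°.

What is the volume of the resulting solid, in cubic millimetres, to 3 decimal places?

Profile (r,z), 5 vertices: (8.5,24) (9,6.5) (19,0) (19.5,21.5) (13.5,30.5)
edge 0: (8.5,24)→(9,6.5)  cross = 8.5·6.5 − 9·24 = -160.7500; (r_i+r_j)·cross = 17.5·-160.7500 = -2813.1250
edge 1: (9,6.5)→(19,0)  cross = 9·0 − 19·6.5 = -123.5000; (r_i+r_j)·cross = 28·-123.5000 = -3458.0000
edge 2: (19,0)→(19.5,21.5)  cross = 19·21.5 − 19.5·0 = 408.5000; (r_i+r_j)·cross = 38.5·408.5000 = 15727.2500
edge 3: (19.5,21.5)→(13.5,30.5)  cross = 19.5·30.5 − 13.5·21.5 = 304.5000; (r_i+r_j)·cross = 33·304.5000 = 10048.5000
edge 4: (13.5,30.5)→(8.5,24)  cross = 13.5·24 − 8.5·30.5 = 64.7500; (r_i+r_j)·cross = 22·64.7500 = 1424.5000
Σcross = 493.5000 → A = |Σcross|/2 = 246.7500 mm²
Σ(r_i+r_j)·cross = 20929.1250 → first moment M = |Σ|/6 = 3488.1875
R_c = M/A = 3488.1875/246.7500 = 14.1365 mm
θ = 234° = 4.084070 rad
V = θ·R_c·A = 4.084070·14.1365·246.7500 = 14246.003 mm³

Volume = 14246.003 mm³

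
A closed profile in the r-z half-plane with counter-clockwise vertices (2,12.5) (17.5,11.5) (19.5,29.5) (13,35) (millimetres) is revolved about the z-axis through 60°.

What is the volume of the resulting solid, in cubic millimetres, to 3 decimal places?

Volume = 3157.628 mm³

Profile (r,z), 4 vertices: (2,12.5) (17.5,11.5) (19.5,29.5) (13,35)
edge 0: (2,12.5)→(17.5,11.5)  cross = 2·11.5 − 17.5·12.5 = -195.7500; (r_i+r_j)·cross = 19.5·-195.7500 = -3817.1250
edge 1: (17.5,11.5)→(19.5,29.5)  cross = 17.5·29.5 − 19.5·11.5 = 292.0000; (r_i+r_j)·cross = 37·292.0000 = 10804.0000
edge 2: (19.5,29.5)→(13,35)  cross = 19.5·35 − 13·29.5 = 299.0000; (r_i+r_j)·cross = 32.5·299.0000 = 9717.5000
edge 3: (13,35)→(2,12.5)  cross = 13·12.5 − 2·35 = 92.5000; (r_i+r_j)·cross = 15·92.5000 = 1387.5000
Σcross = 487.7500 → A = |Σcross|/2 = 243.8750 mm²
Σ(r_i+r_j)·cross = 18091.8750 → first moment M = |Σ|/6 = 3015.3125
R_c = M/A = 3015.3125/243.8750 = 12.3642 mm
θ = 60° = 1.047198 rad
V = θ·R_c·A = 1.047198·12.3642·243.8750 = 3157.628 mm³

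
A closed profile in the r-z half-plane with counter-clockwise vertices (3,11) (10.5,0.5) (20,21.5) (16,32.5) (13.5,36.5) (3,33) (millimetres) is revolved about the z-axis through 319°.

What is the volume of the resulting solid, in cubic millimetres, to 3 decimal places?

Profile (r,z), 6 vertices: (3,11) (10.5,0.5) (20,21.5) (16,32.5) (13.5,36.5) (3,33)
edge 0: (3,11)→(10.5,0.5)  cross = 3·0.5 − 10.5·11 = -114.0000; (r_i+r_j)·cross = 13.5·-114.0000 = -1539.0000
edge 1: (10.5,0.5)→(20,21.5)  cross = 10.5·21.5 − 20·0.5 = 215.7500; (r_i+r_j)·cross = 30.5·215.7500 = 6580.3750
edge 2: (20,21.5)→(16,32.5)  cross = 20·32.5 − 16·21.5 = 306.0000; (r_i+r_j)·cross = 36·306.0000 = 11016.0000
edge 3: (16,32.5)→(13.5,36.5)  cross = 16·36.5 − 13.5·32.5 = 145.2500; (r_i+r_j)·cross = 29.5·145.2500 = 4284.8750
edge 4: (13.5,36.5)→(3,33)  cross = 13.5·33 − 3·36.5 = 336.0000; (r_i+r_j)·cross = 16.5·336.0000 = 5544.0000
edge 5: (3,33)→(3,11)  cross = 3·11 − 3·33 = -66.0000; (r_i+r_j)·cross = 6·-66.0000 = -396.0000
Σcross = 823.0000 → A = |Σcross|/2 = 411.5000 mm²
Σ(r_i+r_j)·cross = 25490.2500 → first moment M = |Σ|/6 = 4248.3750
R_c = M/A = 4248.3750/411.5000 = 10.3241 mm
θ = 319° = 5.567600 rad
V = θ·R_c·A = 5.567600·10.3241·411.5000 = 23653.254 mm³

Volume = 23653.254 mm³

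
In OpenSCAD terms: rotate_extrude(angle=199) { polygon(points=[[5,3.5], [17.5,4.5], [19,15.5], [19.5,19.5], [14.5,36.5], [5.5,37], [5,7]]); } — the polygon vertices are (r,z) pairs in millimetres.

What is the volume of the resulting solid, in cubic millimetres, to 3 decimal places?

Profile (r,z), 7 vertices: (5,3.5) (17.5,4.5) (19,15.5) (19.5,19.5) (14.5,36.5) (5.5,37) (5,7)
edge 0: (5,3.5)→(17.5,4.5)  cross = 5·4.5 − 17.5·3.5 = -38.7500; (r_i+r_j)·cross = 22.5·-38.7500 = -871.8750
edge 1: (17.5,4.5)→(19,15.5)  cross = 17.5·15.5 − 19·4.5 = 185.7500; (r_i+r_j)·cross = 36.5·185.7500 = 6779.8750
edge 2: (19,15.5)→(19.5,19.5)  cross = 19·19.5 − 19.5·15.5 = 68.2500; (r_i+r_j)·cross = 38.5·68.2500 = 2627.6250
edge 3: (19.5,19.5)→(14.5,36.5)  cross = 19.5·36.5 − 14.5·19.5 = 429.0000; (r_i+r_j)·cross = 34·429.0000 = 14586.0000
edge 4: (14.5,36.5)→(5.5,37)  cross = 14.5·37 − 5.5·36.5 = 335.7500; (r_i+r_j)·cross = 20·335.7500 = 6715.0000
edge 5: (5.5,37)→(5,7)  cross = 5.5·7 − 5·37 = -146.5000; (r_i+r_j)·cross = 10.5·-146.5000 = -1538.2500
edge 6: (5,7)→(5,3.5)  cross = 5·3.5 − 5·7 = -17.5000; (r_i+r_j)·cross = 10·-17.5000 = -175.0000
Σcross = 816.0000 → A = |Σcross|/2 = 408.0000 mm²
Σ(r_i+r_j)·cross = 28123.3750 → first moment M = |Σ|/6 = 4687.2292
R_c = M/A = 4687.2292/408.0000 = 11.4883 mm
θ = 199° = 3.473205 rad
V = θ·R_c·A = 3.473205·11.4883·408.0000 = 16279.709 mm³

Volume = 16279.709 mm³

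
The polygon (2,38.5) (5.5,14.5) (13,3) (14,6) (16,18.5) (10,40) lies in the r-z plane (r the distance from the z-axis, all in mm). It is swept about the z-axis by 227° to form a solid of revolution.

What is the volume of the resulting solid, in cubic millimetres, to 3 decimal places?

Profile (r,z), 6 vertices: (2,38.5) (5.5,14.5) (13,3) (14,6) (16,18.5) (10,40)
edge 0: (2,38.5)→(5.5,14.5)  cross = 2·14.5 − 5.5·38.5 = -182.7500; (r_i+r_j)·cross = 7.5·-182.7500 = -1370.6250
edge 1: (5.5,14.5)→(13,3)  cross = 5.5·3 − 13·14.5 = -172.0000; (r_i+r_j)·cross = 18.5·-172.0000 = -3182.0000
edge 2: (13,3)→(14,6)  cross = 13·6 − 14·3 = 36.0000; (r_i+r_j)·cross = 27·36.0000 = 972.0000
edge 3: (14,6)→(16,18.5)  cross = 14·18.5 − 16·6 = 163.0000; (r_i+r_j)·cross = 30·163.0000 = 4890.0000
edge 4: (16,18.5)→(10,40)  cross = 16·40 − 10·18.5 = 455.0000; (r_i+r_j)·cross = 26·455.0000 = 11830.0000
edge 5: (10,40)→(2,38.5)  cross = 10·38.5 − 2·40 = 305.0000; (r_i+r_j)·cross = 12·305.0000 = 3660.0000
Σcross = 604.2500 → A = |Σcross|/2 = 302.1250 mm²
Σ(r_i+r_j)·cross = 16799.3750 → first moment M = |Σ|/6 = 2799.8958
R_c = M/A = 2799.8958/302.1250 = 9.2673 mm
θ = 227° = 3.961897 rad
V = θ·R_c·A = 3.961897·9.2673·302.1250 = 11092.900 mm³

Volume = 11092.900 mm³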